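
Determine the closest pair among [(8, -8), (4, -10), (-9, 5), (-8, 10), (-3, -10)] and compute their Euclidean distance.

Computing all pairwise distances among 5 points:

d((8, -8), (4, -10)) = 4.4721 <-- minimum
d((8, -8), (-9, 5)) = 21.4009
d((8, -8), (-8, 10)) = 24.0832
d((8, -8), (-3, -10)) = 11.1803
d((4, -10), (-9, 5)) = 19.8494
d((4, -10), (-8, 10)) = 23.3238
d((4, -10), (-3, -10)) = 7.0
d((-9, 5), (-8, 10)) = 5.099
d((-9, 5), (-3, -10)) = 16.1555
d((-8, 10), (-3, -10)) = 20.6155

Closest pair: (8, -8) and (4, -10) with distance 4.4721

The closest pair is (8, -8) and (4, -10) with Euclidean distance 4.4721. For 5 points, brute-force pairwise comparison is shown above. For large n, the divide-and-conquer algorithm (sort by x, recurse on halves, check the dividing strip) achieves O(n log n).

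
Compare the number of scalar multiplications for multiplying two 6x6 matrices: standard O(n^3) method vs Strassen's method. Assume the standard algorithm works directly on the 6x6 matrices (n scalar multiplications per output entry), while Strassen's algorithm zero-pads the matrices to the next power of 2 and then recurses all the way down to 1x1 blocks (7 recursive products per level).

Matrix multiplication for 6x6 matrices:

Strassen's algorithm requires power-of-2 dimensions. Pad 6x6 to 8x8 (next power of 2).

Standard algorithm: 6^3 = 216 multiplications
Strassen's algorithm: 7^(log2(8)) = 7^3 = 343 multiplications
Difference: 216 - 343 = -127 (Strassen uses MORE here due to padding overhead — for small or just-over-power-of-2 n, padding can outweigh the per-level savings)

Standard: 216 multiplications (6^3). Strassen: 343 multiplications (7^3, after padding to 8x8). Strassen reduces 8 recursive multiplications to 7 at each level.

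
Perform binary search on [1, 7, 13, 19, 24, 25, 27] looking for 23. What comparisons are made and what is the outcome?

Binary search for 23 in [1, 7, 13, 19, 24, 25, 27]:

lo=0, hi=6, mid=3, arr[mid]=19 -> 19 < 23, search right half
lo=4, hi=6, mid=5, arr[mid]=25 -> 25 > 23, search left half
lo=4, hi=4, mid=4, arr[mid]=24 -> 24 > 23, search left half
lo=4 > hi=3, target 23 not found

Binary search determines that 23 is not in the array after 3 comparisons. The search space was exhausted without finding the target.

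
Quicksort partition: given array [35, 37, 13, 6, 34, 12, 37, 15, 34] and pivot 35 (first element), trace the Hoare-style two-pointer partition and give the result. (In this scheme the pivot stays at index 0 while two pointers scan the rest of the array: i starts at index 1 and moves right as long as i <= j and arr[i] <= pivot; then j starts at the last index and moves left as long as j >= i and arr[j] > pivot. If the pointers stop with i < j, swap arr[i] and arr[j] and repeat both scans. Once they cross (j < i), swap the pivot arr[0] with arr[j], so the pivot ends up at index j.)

Hoare-style two-pointer partition with pivot = 35:

Initial array: [35, 37, 13, 6, 34, 12, 37, 15, 34]

Pointers start at i = 1, j = 8.
i stops at index 1 (arr[1]=37 > 35), j stops at index 8 (arr[8]=34 <= 35): swap arr[1] and arr[8], array becomes [35, 34, 13, 6, 34, 12, 37, 15, 37]
i stops at index 6 (arr[6]=37 > 35), j stops at index 7 (arr[7]=15 <= 35): swap arr[6] and arr[7], array becomes [35, 34, 13, 6, 34, 12, 15, 37, 37]
i ends at 7, j ends at 6: the pointers have crossed (j < i), so scanning stops.

Swap pivot arr[0] with arr[6] to place pivot at position 6: [15, 34, 13, 6, 34, 12, 35, 37, 37]
Pivot position: 6

After partitioning with pivot 35, the array becomes [15, 34, 13, 6, 34, 12, 35, 37, 37]. The pivot is placed at index 6. All elements to the left of the pivot are <= 35, and all elements to the right are > 35.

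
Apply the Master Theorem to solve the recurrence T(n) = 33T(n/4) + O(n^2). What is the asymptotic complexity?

Master Theorem for T(n) = 33T(n/4) + O(n^2):

a = 33, b = 4, c = 2
log_b(a) = log_4(33) = 2.5222

Case 1: c = 2 < log_4(33) = 2.5222
T(n) = O(n^(log_4 33))

For T(n) = 33T(n/4) + O(n^2): log_4(33) = 2.5222. This is Case 1 of the Master Theorem (c < log_b(a), work dominated by leaves), giving O(n^(log_4 33)).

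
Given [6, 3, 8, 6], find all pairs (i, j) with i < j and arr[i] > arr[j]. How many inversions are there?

Finding inversions in [6, 3, 8, 6]:

(0, 1): arr[0]=6 > arr[1]=3
(2, 3): arr[2]=8 > arr[3]=6

Total inversions: 2

The array has 2 inversion(s): (0,1), (2,3). Each pair (i,j) satisfies i < j and arr[i] > arr[j].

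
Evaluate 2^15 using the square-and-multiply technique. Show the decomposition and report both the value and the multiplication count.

Computing 2^15 by squaring (build up from 2^1; each line after the first costs one multiplication):

2^1 = 2
2^2 = (2^1)^2 = 2^2 = 4
2^3 = 2 * 2^2 = 2 * 4 = 8
2^6 = (2^3)^2 = 8^2 = 64
2^7 = 2 * 2^6 = 2 * 64 = 128
2^14 = (2^7)^2 = 128^2 = 16384
2^15 = 2 * 2^14 = 2 * 16384 = 32768

Result: 32768
Multiplications needed: 6 (6 lines after 2^1)

2^15 = 32768. Using exponentiation by squaring, this requires 6 multiplications. The key idea: if the exponent is even, square the half-power; if odd, multiply by the base once.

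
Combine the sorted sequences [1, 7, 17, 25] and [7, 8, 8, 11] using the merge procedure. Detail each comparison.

Merging process:

Compare 1 vs 7: take 1 from left. Merged: [1]
Compare 7 vs 7: take 7 from left. Merged: [1, 7]
Compare 17 vs 7: take 7 from right. Merged: [1, 7, 7]
Compare 17 vs 8: take 8 from right. Merged: [1, 7, 7, 8]
Compare 17 vs 8: take 8 from right. Merged: [1, 7, 7, 8, 8]
Compare 17 vs 11: take 11 from right. Merged: [1, 7, 7, 8, 8, 11]
Append remaining from left: [17, 25]. Merged: [1, 7, 7, 8, 8, 11, 17, 25]

Final merged array: [1, 7, 7, 8, 8, 11, 17, 25]
Total comparisons: 6

The merged array is [1, 7, 7, 8, 8, 11, 17, 25], requiring 6 comparisons. The merge step runs in O(n) time where n is the total number of elements.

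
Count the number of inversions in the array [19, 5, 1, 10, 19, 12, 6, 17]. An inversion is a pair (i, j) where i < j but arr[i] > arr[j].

Finding inversions in [19, 5, 1, 10, 19, 12, 6, 17]:

(0, 1): arr[0]=19 > arr[1]=5
(0, 2): arr[0]=19 > arr[2]=1
(0, 3): arr[0]=19 > arr[3]=10
(0, 5): arr[0]=19 > arr[5]=12
(0, 6): arr[0]=19 > arr[6]=6
(0, 7): arr[0]=19 > arr[7]=17
(1, 2): arr[1]=5 > arr[2]=1
(3, 6): arr[3]=10 > arr[6]=6
(4, 5): arr[4]=19 > arr[5]=12
(4, 6): arr[4]=19 > arr[6]=6
(4, 7): arr[4]=19 > arr[7]=17
(5, 6): arr[5]=12 > arr[6]=6

Total inversions: 12

The array has 12 inversion(s): (0,1), (0,2), (0,3), (0,5), (0,6), (0,7), (1,2), (3,6), (4,5), (4,6), (4,7), (5,6). Each pair (i,j) satisfies i < j and arr[i] > arr[j].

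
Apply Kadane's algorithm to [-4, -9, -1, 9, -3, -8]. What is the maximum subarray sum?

Using Kadane's algorithm on [-4, -9, -1, 9, -3, -8]:

Scanning through the array:
Position 1 (value -9): max_ending_here = -9, max_so_far = -4
Position 2 (value -1): max_ending_here = -1, max_so_far = -1
Position 3 (value 9): max_ending_here = 9, max_so_far = 9
Position 4 (value -3): max_ending_here = 6, max_so_far = 9
Position 5 (value -8): max_ending_here = -2, max_so_far = 9

Maximum subarray: [9]
Maximum sum: 9

The maximum subarray is [9] with sum 9. This subarray runs from index 3 to index 3.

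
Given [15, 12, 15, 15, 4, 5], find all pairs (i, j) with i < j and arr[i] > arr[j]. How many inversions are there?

Finding inversions in [15, 12, 15, 15, 4, 5]:

(0, 1): arr[0]=15 > arr[1]=12
(0, 4): arr[0]=15 > arr[4]=4
(0, 5): arr[0]=15 > arr[5]=5
(1, 4): arr[1]=12 > arr[4]=4
(1, 5): arr[1]=12 > arr[5]=5
(2, 4): arr[2]=15 > arr[4]=4
(2, 5): arr[2]=15 > arr[5]=5
(3, 4): arr[3]=15 > arr[4]=4
(3, 5): arr[3]=15 > arr[5]=5

Total inversions: 9

The array has 9 inversion(s): (0,1), (0,4), (0,5), (1,4), (1,5), (2,4), (2,5), (3,4), (3,5). Each pair (i,j) satisfies i < j and arr[i] > arr[j].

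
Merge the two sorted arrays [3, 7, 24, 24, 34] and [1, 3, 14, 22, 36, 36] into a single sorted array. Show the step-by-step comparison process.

Merging process:

Compare 3 vs 1: take 1 from right. Merged: [1]
Compare 3 vs 3: take 3 from left. Merged: [1, 3]
Compare 7 vs 3: take 3 from right. Merged: [1, 3, 3]
Compare 7 vs 14: take 7 from left. Merged: [1, 3, 3, 7]
Compare 24 vs 14: take 14 from right. Merged: [1, 3, 3, 7, 14]
Compare 24 vs 22: take 22 from right. Merged: [1, 3, 3, 7, 14, 22]
Compare 24 vs 36: take 24 from left. Merged: [1, 3, 3, 7, 14, 22, 24]
Compare 24 vs 36: take 24 from left. Merged: [1, 3, 3, 7, 14, 22, 24, 24]
Compare 34 vs 36: take 34 from left. Merged: [1, 3, 3, 7, 14, 22, 24, 24, 34]
Append remaining from right: [36, 36]. Merged: [1, 3, 3, 7, 14, 22, 24, 24, 34, 36, 36]

Final merged array: [1, 3, 3, 7, 14, 22, 24, 24, 34, 36, 36]
Total comparisons: 9

The merged array is [1, 3, 3, 7, 14, 22, 24, 24, 34, 36, 36], requiring 9 comparisons. The merge step runs in O(n) time where n is the total number of elements.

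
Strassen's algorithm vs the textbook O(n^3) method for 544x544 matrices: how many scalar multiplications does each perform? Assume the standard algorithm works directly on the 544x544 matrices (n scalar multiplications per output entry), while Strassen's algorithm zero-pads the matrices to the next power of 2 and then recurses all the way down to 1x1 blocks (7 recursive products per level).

Matrix multiplication for 544x544 matrices:

Strassen's algorithm requires power-of-2 dimensions. Pad 544x544 to 1024x1024 (next power of 2).

Standard algorithm: 544^3 = 160989184 multiplications
Strassen's algorithm: 7^(log2(1024)) = 7^10 = 282475249 multiplications
Difference: 160989184 - 282475249 = -121486065 (Strassen uses MORE here due to padding overhead — for small or just-over-power-of-2 n, padding can outweigh the per-level savings)

Standard: 160989184 multiplications (544^3). Strassen: 282475249 multiplications (7^10, after padding to 1024x1024). Strassen reduces 8 recursive multiplications to 7 at each level.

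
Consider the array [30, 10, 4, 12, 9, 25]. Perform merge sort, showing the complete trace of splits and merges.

Merge sort trace:

Split: [30, 10, 4, 12, 9, 25] -> [30, 10, 4] and [12, 9, 25]
  Split: [30, 10, 4] -> [30] and [10, 4]
    Split: [10, 4] -> [10] and [4]
    Merge: [10] + [4] -> [4, 10]
  Merge: [30] + [4, 10] -> [4, 10, 30]
  Split: [12, 9, 25] -> [12] and [9, 25]
    Split: [9, 25] -> [9] and [25]
    Merge: [9] + [25] -> [9, 25]
  Merge: [12] + [9, 25] -> [9, 12, 25]
Merge: [4, 10, 30] + [9, 12, 25] -> [4, 9, 10, 12, 25, 30]

Final sorted array: [4, 9, 10, 12, 25, 30]

The merge sort proceeds by recursively splitting the array and merging sorted halves.
After all merges, the sorted array is [4, 9, 10, 12, 25, 30].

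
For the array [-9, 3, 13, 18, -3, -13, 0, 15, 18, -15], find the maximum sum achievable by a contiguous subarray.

Using Kadane's algorithm on [-9, 3, 13, 18, -3, -13, 0, 15, 18, -15]:

Scanning through the array:
Position 1 (value 3): max_ending_here = 3, max_so_far = 3
Position 2 (value 13): max_ending_here = 16, max_so_far = 16
Position 3 (value 18): max_ending_here = 34, max_so_far = 34
Position 4 (value -3): max_ending_here = 31, max_so_far = 34
Position 5 (value -13): max_ending_here = 18, max_so_far = 34
Position 6 (value 0): max_ending_here = 18, max_so_far = 34
Position 7 (value 15): max_ending_here = 33, max_so_far = 34
Position 8 (value 18): max_ending_here = 51, max_so_far = 51
Position 9 (value -15): max_ending_here = 36, max_so_far = 51

Maximum subarray: [3, 13, 18, -3, -13, 0, 15, 18]
Maximum sum: 51

The maximum subarray is [3, 13, 18, -3, -13, 0, 15, 18] with sum 51. This subarray runs from index 1 to index 8.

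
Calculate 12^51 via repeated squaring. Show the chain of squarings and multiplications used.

Computing 12^51 by squaring (build up from 12^1; each line after the first costs one multiplication):

12^1 = 12
12^2 = (12^1)^2 = 12^2 = 144
12^3 = 12 * 12^2 = 12 * 144 = 1728
12^6 = (12^3)^2 = 1728^2 = 2985984
12^12 = (12^6)^2 = 2985984^2 = 8916100448256
12^24 = (12^12)^2 = 8916100448256^2 = 79496847203390844133441536
12^25 = 12 * 12^24 = 12 * 79496847203390844133441536 = 953962166440690129601298432
12^50 = (12^25)^2 = 953962166440690129601298432^2 = 910043815000214977332758527534256632492715260325658624
12^51 = 12 * 12^50 = 12 * 910043815000214977332758527534256632492715260325658624 = 10920525780002579727993102330411079589912583123907903488

Result: 10920525780002579727993102330411079589912583123907903488
Multiplications needed: 8 (8 lines after 12^1)

12^51 = 10920525780002579727993102330411079589912583123907903488. Using exponentiation by squaring, this requires 8 multiplications. The key idea: if the exponent is even, square the half-power; if odd, multiply by the base once.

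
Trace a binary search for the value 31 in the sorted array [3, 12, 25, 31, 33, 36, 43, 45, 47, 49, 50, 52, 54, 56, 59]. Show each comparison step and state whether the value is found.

Binary search for 31 in [3, 12, 25, 31, 33, 36, 43, 45, 47, 49, 50, 52, 54, 56, 59]:

lo=0, hi=14, mid=7, arr[mid]=45 -> 45 > 31, search left half
lo=0, hi=6, mid=3, arr[mid]=31 -> Found target at index 3!

Binary search finds 31 at index 3 after 2 comparisons. The search repeatedly halves the search space by comparing with the middle element.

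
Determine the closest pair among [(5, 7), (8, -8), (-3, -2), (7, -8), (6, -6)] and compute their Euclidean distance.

Computing all pairwise distances among 5 points:

d((5, 7), (8, -8)) = 15.2971
d((5, 7), (-3, -2)) = 12.0416
d((5, 7), (7, -8)) = 15.1327
d((5, 7), (6, -6)) = 13.0384
d((8, -8), (-3, -2)) = 12.53
d((8, -8), (7, -8)) = 1.0 <-- minimum
d((8, -8), (6, -6)) = 2.8284
d((-3, -2), (7, -8)) = 11.6619
d((-3, -2), (6, -6)) = 9.8489
d((7, -8), (6, -6)) = 2.2361

Closest pair: (8, -8) and (7, -8) with distance 1.0

The closest pair is (8, -8) and (7, -8) with Euclidean distance 1.0. For 5 points, brute-force pairwise comparison is shown above. For large n, the divide-and-conquer algorithm (sort by x, recurse on halves, check the dividing strip) achieves O(n log n).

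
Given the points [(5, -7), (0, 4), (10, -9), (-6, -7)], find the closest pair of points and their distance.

Computing all pairwise distances among 4 points:

d((5, -7), (0, 4)) = 12.083
d((5, -7), (10, -9)) = 5.3852 <-- minimum
d((5, -7), (-6, -7)) = 11.0
d((0, 4), (10, -9)) = 16.4012
d((0, 4), (-6, -7)) = 12.53
d((10, -9), (-6, -7)) = 16.1245

Closest pair: (5, -7) and (10, -9) with distance 5.3852

The closest pair is (5, -7) and (10, -9) with Euclidean distance 5.3852. For 4 points, brute-force pairwise comparison is shown above. For large n, the divide-and-conquer algorithm (sort by x, recurse on halves, check the dividing strip) achieves O(n log n).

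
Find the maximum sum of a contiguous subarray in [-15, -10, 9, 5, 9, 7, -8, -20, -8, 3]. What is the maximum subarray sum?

Using Kadane's algorithm on [-15, -10, 9, 5, 9, 7, -8, -20, -8, 3]:

Scanning through the array:
Position 1 (value -10): max_ending_here = -10, max_so_far = -10
Position 2 (value 9): max_ending_here = 9, max_so_far = 9
Position 3 (value 5): max_ending_here = 14, max_so_far = 14
Position 4 (value 9): max_ending_here = 23, max_so_far = 23
Position 5 (value 7): max_ending_here = 30, max_so_far = 30
Position 6 (value -8): max_ending_here = 22, max_so_far = 30
Position 7 (value -20): max_ending_here = 2, max_so_far = 30
Position 8 (value -8): max_ending_here = -6, max_so_far = 30
Position 9 (value 3): max_ending_here = 3, max_so_far = 30

Maximum subarray: [9, 5, 9, 7]
Maximum sum: 30

The maximum subarray is [9, 5, 9, 7] with sum 30. This subarray runs from index 2 to index 5.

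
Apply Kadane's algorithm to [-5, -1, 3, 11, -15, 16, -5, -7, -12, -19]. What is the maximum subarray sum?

Using Kadane's algorithm on [-5, -1, 3, 11, -15, 16, -5, -7, -12, -19]:

Scanning through the array:
Position 1 (value -1): max_ending_here = -1, max_so_far = -1
Position 2 (value 3): max_ending_here = 3, max_so_far = 3
Position 3 (value 11): max_ending_here = 14, max_so_far = 14
Position 4 (value -15): max_ending_here = -1, max_so_far = 14
Position 5 (value 16): max_ending_here = 16, max_so_far = 16
Position 6 (value -5): max_ending_here = 11, max_so_far = 16
Position 7 (value -7): max_ending_here = 4, max_so_far = 16
Position 8 (value -12): max_ending_here = -8, max_so_far = 16
Position 9 (value -19): max_ending_here = -19, max_so_far = 16

Maximum subarray: [16]
Maximum sum: 16

The maximum subarray is [16] with sum 16. This subarray runs from index 5 to index 5.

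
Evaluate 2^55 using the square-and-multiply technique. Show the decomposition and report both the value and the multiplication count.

Computing 2^55 by squaring (build up from 2^1; each line after the first costs one multiplication):

2^1 = 2
2^2 = (2^1)^2 = 2^2 = 4
2^3 = 2 * 2^2 = 2 * 4 = 8
2^6 = (2^3)^2 = 8^2 = 64
2^12 = (2^6)^2 = 64^2 = 4096
2^13 = 2 * 2^12 = 2 * 4096 = 8192
2^26 = (2^13)^2 = 8192^2 = 67108864
2^27 = 2 * 2^26 = 2 * 67108864 = 134217728
2^54 = (2^27)^2 = 134217728^2 = 18014398509481984
2^55 = 2 * 2^54 = 2 * 18014398509481984 = 36028797018963968

Result: 36028797018963968
Multiplications needed: 9 (9 lines after 2^1)

2^55 = 36028797018963968. Using exponentiation by squaring, this requires 9 multiplications. The key idea: if the exponent is even, square the half-power; if odd, multiply by the base once.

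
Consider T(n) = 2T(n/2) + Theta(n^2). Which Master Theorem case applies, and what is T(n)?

Master Theorem for T(n) = 2T(n/2) + O(n^2):

a = 2, b = 2, c = 2
log_b(a) = log_2(2) = 1.0000

Case 3: c = 2 > log_2(2) = 1.0000
T(n) = O(n^2) = O(n^2)

For T(n) = 2T(n/2) + O(n^2): log_2(2) = 1.0000. This is Case 3 of the Master Theorem (c > log_b(a), work dominated by root), giving O(n^2).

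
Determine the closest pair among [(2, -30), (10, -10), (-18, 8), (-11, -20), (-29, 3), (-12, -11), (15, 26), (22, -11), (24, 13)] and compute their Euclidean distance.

Computing all pairwise distances among 9 points:

d((2, -30), (10, -10)) = 21.5407
d((2, -30), (-18, 8)) = 42.9418
d((2, -30), (-11, -20)) = 16.4012
d((2, -30), (-29, 3)) = 45.2769
d((2, -30), (-12, -11)) = 23.6008
d((2, -30), (15, 26)) = 57.4891
d((2, -30), (22, -11)) = 27.5862
d((2, -30), (24, 13)) = 48.3011
d((10, -10), (-18, 8)) = 33.2866
d((10, -10), (-11, -20)) = 23.2594
d((10, -10), (-29, 3)) = 41.1096
d((10, -10), (-12, -11)) = 22.0227
d((10, -10), (15, 26)) = 36.3456
d((10, -10), (22, -11)) = 12.0416
d((10, -10), (24, 13)) = 26.9258
d((-18, 8), (-11, -20)) = 28.8617
d((-18, 8), (-29, 3)) = 12.083
d((-18, 8), (-12, -11)) = 19.9249
d((-18, 8), (15, 26)) = 37.5899
d((-18, 8), (22, -11)) = 44.2832
d((-18, 8), (24, 13)) = 42.2966
d((-11, -20), (-29, 3)) = 29.2062
d((-11, -20), (-12, -11)) = 9.0554 <-- minimum
d((-11, -20), (15, 26)) = 52.8394
d((-11, -20), (22, -11)) = 34.2053
d((-11, -20), (24, 13)) = 48.1041
d((-29, 3), (-12, -11)) = 22.0227
d((-29, 3), (15, 26)) = 49.6488
d((-29, 3), (22, -11)) = 52.8867
d((-29, 3), (24, 13)) = 53.9351
d((-12, -11), (15, 26)) = 45.8039
d((-12, -11), (22, -11)) = 34.0
d((-12, -11), (24, 13)) = 43.2666
d((15, 26), (22, -11)) = 37.6563
d((15, 26), (24, 13)) = 15.8114
d((22, -11), (24, 13)) = 24.0832

Closest pair: (-11, -20) and (-12, -11) with distance 9.0554

The closest pair is (-11, -20) and (-12, -11) with Euclidean distance 9.0554. For 9 points, brute-force pairwise comparison is shown above. For large n, the divide-and-conquer algorithm (sort by x, recurse on halves, check the dividing strip) achieves O(n log n).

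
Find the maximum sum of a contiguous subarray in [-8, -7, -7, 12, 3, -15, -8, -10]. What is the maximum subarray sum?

Using Kadane's algorithm on [-8, -7, -7, 12, 3, -15, -8, -10]:

Scanning through the array:
Position 1 (value -7): max_ending_here = -7, max_so_far = -7
Position 2 (value -7): max_ending_here = -7, max_so_far = -7
Position 3 (value 12): max_ending_here = 12, max_so_far = 12
Position 4 (value 3): max_ending_here = 15, max_so_far = 15
Position 5 (value -15): max_ending_here = 0, max_so_far = 15
Position 6 (value -8): max_ending_here = -8, max_so_far = 15
Position 7 (value -10): max_ending_here = -10, max_so_far = 15

Maximum subarray: [12, 3]
Maximum sum: 15

The maximum subarray is [12, 3] with sum 15. This subarray runs from index 3 to index 4.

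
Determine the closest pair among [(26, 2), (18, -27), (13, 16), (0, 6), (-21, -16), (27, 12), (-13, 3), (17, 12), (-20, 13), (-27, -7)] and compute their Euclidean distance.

Computing all pairwise distances among 10 points:

d((26, 2), (18, -27)) = 30.0832
d((26, 2), (13, 16)) = 19.105
d((26, 2), (0, 6)) = 26.3059
d((26, 2), (-21, -16)) = 50.3289
d((26, 2), (27, 12)) = 10.0499
d((26, 2), (-13, 3)) = 39.0128
d((26, 2), (17, 12)) = 13.4536
d((26, 2), (-20, 13)) = 47.2969
d((26, 2), (-27, -7)) = 53.7587
d((18, -27), (13, 16)) = 43.2897
d((18, -27), (0, 6)) = 37.5899
d((18, -27), (-21, -16)) = 40.5216
d((18, -27), (27, 12)) = 40.025
d((18, -27), (-13, 3)) = 43.1393
d((18, -27), (17, 12)) = 39.0128
d((18, -27), (-20, 13)) = 55.1725
d((18, -27), (-27, -7)) = 49.2443
d((13, 16), (0, 6)) = 16.4012
d((13, 16), (-21, -16)) = 46.6905
d((13, 16), (27, 12)) = 14.5602
d((13, 16), (-13, 3)) = 29.0689
d((13, 16), (17, 12)) = 5.6569 <-- minimum
d((13, 16), (-20, 13)) = 33.1361
d((13, 16), (-27, -7)) = 46.1411
d((0, 6), (-21, -16)) = 30.4138
d((0, 6), (27, 12)) = 27.6586
d((0, 6), (-13, 3)) = 13.3417
d((0, 6), (17, 12)) = 18.0278
d((0, 6), (-20, 13)) = 21.1896
d((0, 6), (-27, -7)) = 29.9666
d((-21, -16), (27, 12)) = 55.5698
d((-21, -16), (-13, 3)) = 20.6155
d((-21, -16), (17, 12)) = 47.2017
d((-21, -16), (-20, 13)) = 29.0172
d((-21, -16), (-27, -7)) = 10.8167
d((27, 12), (-13, 3)) = 41.0
d((27, 12), (17, 12)) = 10.0
d((27, 12), (-20, 13)) = 47.0106
d((27, 12), (-27, -7)) = 57.2451
d((-13, 3), (17, 12)) = 31.3209
d((-13, 3), (-20, 13)) = 12.2066
d((-13, 3), (-27, -7)) = 17.2047
d((17, 12), (-20, 13)) = 37.0135
d((17, 12), (-27, -7)) = 47.927
d((-20, 13), (-27, -7)) = 21.1896

Closest pair: (13, 16) and (17, 12) with distance 5.6569

The closest pair is (13, 16) and (17, 12) with Euclidean distance 5.6569. For 10 points, brute-force pairwise comparison is shown above. For large n, the divide-and-conquer algorithm (sort by x, recurse on halves, check the dividing strip) achieves O(n log n).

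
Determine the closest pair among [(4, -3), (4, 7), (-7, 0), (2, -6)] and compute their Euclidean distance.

Computing all pairwise distances among 4 points:

d((4, -3), (4, 7)) = 10.0
d((4, -3), (-7, 0)) = 11.4018
d((4, -3), (2, -6)) = 3.6056 <-- minimum
d((4, 7), (-7, 0)) = 13.0384
d((4, 7), (2, -6)) = 13.1529
d((-7, 0), (2, -6)) = 10.8167

Closest pair: (4, -3) and (2, -6) with distance 3.6056

The closest pair is (4, -3) and (2, -6) with Euclidean distance 3.6056. For 4 points, brute-force pairwise comparison is shown above. For large n, the divide-and-conquer algorithm (sort by x, recurse on halves, check the dividing strip) achieves O(n log n).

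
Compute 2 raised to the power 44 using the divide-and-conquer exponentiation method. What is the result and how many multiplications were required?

Computing 2^44 by squaring (build up from 2^1; each line after the first costs one multiplication):

2^1 = 2
2^2 = (2^1)^2 = 2^2 = 4
2^4 = (2^2)^2 = 4^2 = 16
2^5 = 2 * 2^4 = 2 * 16 = 32
2^10 = (2^5)^2 = 32^2 = 1024
2^11 = 2 * 2^10 = 2 * 1024 = 2048
2^22 = (2^11)^2 = 2048^2 = 4194304
2^44 = (2^22)^2 = 4194304^2 = 17592186044416

Result: 17592186044416
Multiplications needed: 7 (7 lines after 2^1)

2^44 = 17592186044416. Using exponentiation by squaring, this requires 7 multiplications. The key idea: if the exponent is even, square the half-power; if odd, multiply by the base once.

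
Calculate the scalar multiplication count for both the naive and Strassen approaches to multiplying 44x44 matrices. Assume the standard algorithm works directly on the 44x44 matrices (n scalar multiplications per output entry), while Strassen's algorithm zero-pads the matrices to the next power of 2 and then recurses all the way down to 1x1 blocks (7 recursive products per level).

Matrix multiplication for 44x44 matrices:

Strassen's algorithm requires power-of-2 dimensions. Pad 44x44 to 64x64 (next power of 2).

Standard algorithm: 44^3 = 85184 multiplications
Strassen's algorithm: 7^(log2(64)) = 7^6 = 117649 multiplications
Difference: 85184 - 117649 = -32465 (Strassen uses MORE here due to padding overhead — for small or just-over-power-of-2 n, padding can outweigh the per-level savings)

Standard: 85184 multiplications (44^3). Strassen: 117649 multiplications (7^6, after padding to 64x64). Strassen reduces 8 recursive multiplications to 7 at each level.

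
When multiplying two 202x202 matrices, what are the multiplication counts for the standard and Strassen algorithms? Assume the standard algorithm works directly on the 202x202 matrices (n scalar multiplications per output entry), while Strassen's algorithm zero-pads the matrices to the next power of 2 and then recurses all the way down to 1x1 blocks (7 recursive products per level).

Matrix multiplication for 202x202 matrices:

Strassen's algorithm requires power-of-2 dimensions. Pad 202x202 to 256x256 (next power of 2).

Standard algorithm: 202^3 = 8242408 multiplications
Strassen's algorithm: 7^(log2(256)) = 7^8 = 5764801 multiplications
Savings: 8242408 - 5764801 = 2477607 multiplications

Standard: 8242408 multiplications (202^3). Strassen: 5764801 multiplications (7^8, after padding to 256x256). Strassen reduces 8 recursive multiplications to 7 at each level.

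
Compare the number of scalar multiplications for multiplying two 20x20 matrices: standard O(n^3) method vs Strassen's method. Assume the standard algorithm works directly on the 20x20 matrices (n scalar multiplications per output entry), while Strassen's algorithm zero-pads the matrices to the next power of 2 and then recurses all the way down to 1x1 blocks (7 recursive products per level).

Matrix multiplication for 20x20 matrices:

Strassen's algorithm requires power-of-2 dimensions. Pad 20x20 to 32x32 (next power of 2).

Standard algorithm: 20^3 = 8000 multiplications
Strassen's algorithm: 7^(log2(32)) = 7^5 = 16807 multiplications
Difference: 8000 - 16807 = -8807 (Strassen uses MORE here due to padding overhead — for small or just-over-power-of-2 n, padding can outweigh the per-level savings)

Standard: 8000 multiplications (20^3). Strassen: 16807 multiplications (7^5, after padding to 32x32). Strassen reduces 8 recursive multiplications to 7 at each level.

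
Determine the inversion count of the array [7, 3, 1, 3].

Finding inversions in [7, 3, 1, 3]:

(0, 1): arr[0]=7 > arr[1]=3
(0, 2): arr[0]=7 > arr[2]=1
(0, 3): arr[0]=7 > arr[3]=3
(1, 2): arr[1]=3 > arr[2]=1

Total inversions: 4

The array has 4 inversion(s): (0,1), (0,2), (0,3), (1,2). Each pair (i,j) satisfies i < j and arr[i] > arr[j].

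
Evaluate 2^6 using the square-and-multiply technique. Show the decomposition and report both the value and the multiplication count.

Computing 2^6 by squaring (build up from 2^1; each line after the first costs one multiplication):

2^1 = 2
2^2 = (2^1)^2 = 2^2 = 4
2^3 = 2 * 2^2 = 2 * 4 = 8
2^6 = (2^3)^2 = 8^2 = 64

Result: 64
Multiplications needed: 3 (3 lines after 2^1)

2^6 = 64. Using exponentiation by squaring, this requires 3 multiplications. The key idea: if the exponent is even, square the half-power; if odd, multiply by the base once.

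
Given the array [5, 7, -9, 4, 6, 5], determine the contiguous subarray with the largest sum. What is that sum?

Using Kadane's algorithm on [5, 7, -9, 4, 6, 5]:

Scanning through the array:
Position 1 (value 7): max_ending_here = 12, max_so_far = 12
Position 2 (value -9): max_ending_here = 3, max_so_far = 12
Position 3 (value 4): max_ending_here = 7, max_so_far = 12
Position 4 (value 6): max_ending_here = 13, max_so_far = 13
Position 5 (value 5): max_ending_here = 18, max_so_far = 18

Maximum subarray: [5, 7, -9, 4, 6, 5]
Maximum sum: 18

The maximum subarray is [5, 7, -9, 4, 6, 5] with sum 18. This subarray runs from index 0 to index 5.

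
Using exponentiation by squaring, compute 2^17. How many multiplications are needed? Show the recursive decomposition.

Computing 2^17 by squaring (build up from 2^1; each line after the first costs one multiplication):

2^1 = 2
2^2 = (2^1)^2 = 2^2 = 4
2^4 = (2^2)^2 = 4^2 = 16
2^8 = (2^4)^2 = 16^2 = 256
2^16 = (2^8)^2 = 256^2 = 65536
2^17 = 2 * 2^16 = 2 * 65536 = 131072

Result: 131072
Multiplications needed: 5 (5 lines after 2^1)

2^17 = 131072. Using exponentiation by squaring, this requires 5 multiplications. The key idea: if the exponent is even, square the half-power; if odd, multiply by the base once.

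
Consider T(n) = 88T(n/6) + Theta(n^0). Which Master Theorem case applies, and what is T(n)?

Master Theorem for T(n) = 88T(n/6) + O(n^0):

a = 88, b = 6, c = 0
log_b(a) = log_6(88) = 2.4988

Case 1: c = 0 < log_6(88) = 2.4988
T(n) = O(n^(log_6 88))

For T(n) = 88T(n/6) + O(n^0): log_6(88) = 2.4988. This is Case 1 of the Master Theorem (c < log_b(a), work dominated by leaves), giving O(n^(log_6 88)).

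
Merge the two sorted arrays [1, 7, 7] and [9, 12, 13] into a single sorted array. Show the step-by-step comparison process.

Merging process:

Compare 1 vs 9: take 1 from left. Merged: [1]
Compare 7 vs 9: take 7 from left. Merged: [1, 7]
Compare 7 vs 9: take 7 from left. Merged: [1, 7, 7]
Append remaining from right: [9, 12, 13]. Merged: [1, 7, 7, 9, 12, 13]

Final merged array: [1, 7, 7, 9, 12, 13]
Total comparisons: 3

The merged array is [1, 7, 7, 9, 12, 13], requiring 3 comparisons. The merge step runs in O(n) time where n is the total number of elements.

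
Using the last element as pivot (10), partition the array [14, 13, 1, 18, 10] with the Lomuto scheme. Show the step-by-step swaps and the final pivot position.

Lomuto partition with pivot = 10:

Initial array: [14, 13, 1, 18, 10]

arr[0]=14 > 10: no swap
arr[1]=13 > 10: no swap
arr[2]=1 <= 10: swap with position 0, array becomes [1, 13, 14, 18, 10]
arr[3]=18 > 10: no swap

Place pivot at position 1: [1, 10, 14, 18, 13]
Pivot position: 1

After partitioning with pivot 10, the array becomes [1, 10, 14, 18, 13]. The pivot is placed at index 1. All elements to the left of the pivot are <= 10, and all elements to the right are > 10.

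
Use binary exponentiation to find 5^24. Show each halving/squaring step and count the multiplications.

Computing 5^24 by squaring (build up from 5^1; each line after the first costs one multiplication):

5^1 = 5
5^2 = (5^1)^2 = 5^2 = 25
5^3 = 5 * 5^2 = 5 * 25 = 125
5^6 = (5^3)^2 = 125^2 = 15625
5^12 = (5^6)^2 = 15625^2 = 244140625
5^24 = (5^12)^2 = 244140625^2 = 59604644775390625

Result: 59604644775390625
Multiplications needed: 5 (5 lines after 5^1)

5^24 = 59604644775390625. Using exponentiation by squaring, this requires 5 multiplications. The key idea: if the exponent is even, square the half-power; if odd, multiply by the base once.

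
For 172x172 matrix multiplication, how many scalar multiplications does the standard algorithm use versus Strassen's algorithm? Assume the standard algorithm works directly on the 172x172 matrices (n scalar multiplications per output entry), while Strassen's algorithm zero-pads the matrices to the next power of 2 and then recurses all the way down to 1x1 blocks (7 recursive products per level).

Matrix multiplication for 172x172 matrices:

Strassen's algorithm requires power-of-2 dimensions. Pad 172x172 to 256x256 (next power of 2).

Standard algorithm: 172^3 = 5088448 multiplications
Strassen's algorithm: 7^(log2(256)) = 7^8 = 5764801 multiplications
Difference: 5088448 - 5764801 = -676353 (Strassen uses MORE here due to padding overhead — for small or just-over-power-of-2 n, padding can outweigh the per-level savings)

Standard: 5088448 multiplications (172^3). Strassen: 5764801 multiplications (7^8, after padding to 256x256). Strassen reduces 8 recursive multiplications to 7 at each level.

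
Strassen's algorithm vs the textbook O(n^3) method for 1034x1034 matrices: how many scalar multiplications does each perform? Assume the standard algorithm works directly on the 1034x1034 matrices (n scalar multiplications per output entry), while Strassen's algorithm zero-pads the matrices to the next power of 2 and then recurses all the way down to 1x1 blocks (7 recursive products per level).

Matrix multiplication for 1034x1034 matrices:

Strassen's algorithm requires power-of-2 dimensions. Pad 1034x1034 to 2048x2048 (next power of 2).

Standard algorithm: 1034^3 = 1105507304 multiplications
Strassen's algorithm: 7^(log2(2048)) = 7^11 = 1977326743 multiplications
Difference: 1105507304 - 1977326743 = -871819439 (Strassen uses MORE here due to padding overhead — for small or just-over-power-of-2 n, padding can outweigh the per-level savings)

Standard: 1105507304 multiplications (1034^3). Strassen: 1977326743 multiplications (7^11, after padding to 2048x2048). Strassen reduces 8 recursive multiplications to 7 at each level.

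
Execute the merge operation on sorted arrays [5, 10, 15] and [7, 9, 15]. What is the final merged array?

Merging process:

Compare 5 vs 7: take 5 from left. Merged: [5]
Compare 10 vs 7: take 7 from right. Merged: [5, 7]
Compare 10 vs 9: take 9 from right. Merged: [5, 7, 9]
Compare 10 vs 15: take 10 from left. Merged: [5, 7, 9, 10]
Compare 15 vs 15: take 15 from left. Merged: [5, 7, 9, 10, 15]
Append remaining from right: [15]. Merged: [5, 7, 9, 10, 15, 15]

Final merged array: [5, 7, 9, 10, 15, 15]
Total comparisons: 5

The merged array is [5, 7, 9, 10, 15, 15], requiring 5 comparisons. The merge step runs in O(n) time where n is the total number of elements.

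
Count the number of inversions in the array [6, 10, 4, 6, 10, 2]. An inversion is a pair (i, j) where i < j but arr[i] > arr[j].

Finding inversions in [6, 10, 4, 6, 10, 2]:

(0, 2): arr[0]=6 > arr[2]=4
(0, 5): arr[0]=6 > arr[5]=2
(1, 2): arr[1]=10 > arr[2]=4
(1, 3): arr[1]=10 > arr[3]=6
(1, 5): arr[1]=10 > arr[5]=2
(2, 5): arr[2]=4 > arr[5]=2
(3, 5): arr[3]=6 > arr[5]=2
(4, 5): arr[4]=10 > arr[5]=2

Total inversions: 8

The array has 8 inversion(s): (0,2), (0,5), (1,2), (1,3), (1,5), (2,5), (3,5), (4,5). Each pair (i,j) satisfies i < j and arr[i] > arr[j].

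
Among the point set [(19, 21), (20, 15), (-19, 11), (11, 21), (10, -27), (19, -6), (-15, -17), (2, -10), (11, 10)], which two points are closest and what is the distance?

Computing all pairwise distances among 9 points:

d((19, 21), (20, 15)) = 6.0828 <-- minimum
d((19, 21), (-19, 11)) = 39.2938
d((19, 21), (11, 21)) = 8.0
d((19, 21), (10, -27)) = 48.8365
d((19, 21), (19, -6)) = 27.0
d((19, 21), (-15, -17)) = 50.9902
d((19, 21), (2, -10)) = 35.3553
d((19, 21), (11, 10)) = 13.6015
d((20, 15), (-19, 11)) = 39.2046
d((20, 15), (11, 21)) = 10.8167
d((20, 15), (10, -27)) = 43.1741
d((20, 15), (19, -6)) = 21.0238
d((20, 15), (-15, -17)) = 47.4236
d((20, 15), (2, -10)) = 30.8058
d((20, 15), (11, 10)) = 10.2956
d((-19, 11), (11, 21)) = 31.6228
d((-19, 11), (10, -27)) = 47.8017
d((-19, 11), (19, -6)) = 41.6293
d((-19, 11), (-15, -17)) = 28.2843
d((-19, 11), (2, -10)) = 29.6985
d((-19, 11), (11, 10)) = 30.0167
d((11, 21), (10, -27)) = 48.0104
d((11, 21), (19, -6)) = 28.1603
d((11, 21), (-15, -17)) = 46.0435
d((11, 21), (2, -10)) = 32.28
d((11, 21), (11, 10)) = 11.0
d((10, -27), (19, -6)) = 22.8473
d((10, -27), (-15, -17)) = 26.9258
d((10, -27), (2, -10)) = 18.7883
d((10, -27), (11, 10)) = 37.0135
d((19, -6), (-15, -17)) = 35.7351
d((19, -6), (2, -10)) = 17.4642
d((19, -6), (11, 10)) = 17.8885
d((-15, -17), (2, -10)) = 18.3848
d((-15, -17), (11, 10)) = 37.4833
d((2, -10), (11, 10)) = 21.9317

Closest pair: (19, 21) and (20, 15) with distance 6.0828

The closest pair is (19, 21) and (20, 15) with Euclidean distance 6.0828. For 9 points, brute-force pairwise comparison is shown above. For large n, the divide-and-conquer algorithm (sort by x, recurse on halves, check the dividing strip) achieves O(n log n).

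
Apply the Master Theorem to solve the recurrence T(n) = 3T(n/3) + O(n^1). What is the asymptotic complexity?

Master Theorem for T(n) = 3T(n/3) + O(n^1):

a = 3, b = 3, c = 1
log_b(a) = log_3(3) = 1.0000

Case 2: c = 1 = log_3(3) = 1.0000
T(n) = O(n^1 log n) = O(n log n)

For T(n) = 3T(n/3) + O(n^1): log_3(3) = 1.0000. This is Case 2 of the Master Theorem (c = log_b(a), equal work at all levels), giving O(n log n).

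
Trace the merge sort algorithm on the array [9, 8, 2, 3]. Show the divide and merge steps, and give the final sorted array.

Merge sort trace:

Split: [9, 8, 2, 3] -> [9, 8] and [2, 3]
  Split: [9, 8] -> [9] and [8]
  Merge: [9] + [8] -> [8, 9]
  Split: [2, 3] -> [2] and [3]
  Merge: [2] + [3] -> [2, 3]
Merge: [8, 9] + [2, 3] -> [2, 3, 8, 9]

Final sorted array: [2, 3, 8, 9]

The merge sort proceeds by recursively splitting the array and merging sorted halves.
After all merges, the sorted array is [2, 3, 8, 9].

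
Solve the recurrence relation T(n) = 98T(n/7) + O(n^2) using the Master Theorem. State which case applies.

Master Theorem for T(n) = 98T(n/7) + O(n^2):

a = 98, b = 7, c = 2
log_b(a) = log_7(98) = 2.3562

Case 1: c = 2 < log_7(98) = 2.3562
T(n) = O(n^(log_7 98))

For T(n) = 98T(n/7) + O(n^2): log_7(98) = 2.3562. This is Case 1 of the Master Theorem (c < log_b(a), work dominated by leaves), giving O(n^(log_7 98)).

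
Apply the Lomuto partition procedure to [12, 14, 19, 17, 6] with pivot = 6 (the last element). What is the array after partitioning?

Lomuto partition with pivot = 6:

Initial array: [12, 14, 19, 17, 6]

arr[0]=12 > 6: no swap
arr[1]=14 > 6: no swap
arr[2]=19 > 6: no swap
arr[3]=17 > 6: no swap

Place pivot at position 0: [6, 14, 19, 17, 12]
Pivot position: 0

After partitioning with pivot 6, the array becomes [6, 14, 19, 17, 12]. The pivot is placed at index 0. All elements to the left of the pivot are <= 6, and all elements to the right are > 6.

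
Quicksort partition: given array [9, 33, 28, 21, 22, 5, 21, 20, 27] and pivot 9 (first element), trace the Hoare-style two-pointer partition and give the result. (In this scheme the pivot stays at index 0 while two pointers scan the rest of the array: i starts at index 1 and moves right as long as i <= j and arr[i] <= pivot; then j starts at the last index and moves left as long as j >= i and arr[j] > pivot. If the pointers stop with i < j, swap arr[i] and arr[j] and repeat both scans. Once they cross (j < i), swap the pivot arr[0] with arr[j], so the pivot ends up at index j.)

Hoare-style two-pointer partition with pivot = 9:

Initial array: [9, 33, 28, 21, 22, 5, 21, 20, 27]

Pointers start at i = 1, j = 8.
i stops at index 1 (arr[1]=33 > 9), j stops at index 5 (arr[5]=5 <= 9): swap arr[1] and arr[5], array becomes [9, 5, 28, 21, 22, 33, 21, 20, 27]
i ends at 2, j ends at 1: the pointers have crossed (j < i), so scanning stops.

Swap pivot arr[0] with arr[1] to place pivot at position 1: [5, 9, 28, 21, 22, 33, 21, 20, 27]
Pivot position: 1

After partitioning with pivot 9, the array becomes [5, 9, 28, 21, 22, 33, 21, 20, 27]. The pivot is placed at index 1. All elements to the left of the pivot are <= 9, and all elements to the right are > 9.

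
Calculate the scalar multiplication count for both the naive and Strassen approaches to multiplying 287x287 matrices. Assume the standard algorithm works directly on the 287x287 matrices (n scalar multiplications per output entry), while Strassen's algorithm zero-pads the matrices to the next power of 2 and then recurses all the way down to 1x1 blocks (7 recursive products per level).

Matrix multiplication for 287x287 matrices:

Strassen's algorithm requires power-of-2 dimensions. Pad 287x287 to 512x512 (next power of 2).

Standard algorithm: 287^3 = 23639903 multiplications
Strassen's algorithm: 7^(log2(512)) = 7^9 = 40353607 multiplications
Difference: 23639903 - 40353607 = -16713704 (Strassen uses MORE here due to padding overhead — for small or just-over-power-of-2 n, padding can outweigh the per-level savings)

Standard: 23639903 multiplications (287^3). Strassen: 40353607 multiplications (7^9, after padding to 512x512). Strassen reduces 8 recursive multiplications to 7 at each level.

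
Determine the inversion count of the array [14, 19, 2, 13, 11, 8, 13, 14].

Finding inversions in [14, 19, 2, 13, 11, 8, 13, 14]:

(0, 2): arr[0]=14 > arr[2]=2
(0, 3): arr[0]=14 > arr[3]=13
(0, 4): arr[0]=14 > arr[4]=11
(0, 5): arr[0]=14 > arr[5]=8
(0, 6): arr[0]=14 > arr[6]=13
(1, 2): arr[1]=19 > arr[2]=2
(1, 3): arr[1]=19 > arr[3]=13
(1, 4): arr[1]=19 > arr[4]=11
(1, 5): arr[1]=19 > arr[5]=8
(1, 6): arr[1]=19 > arr[6]=13
(1, 7): arr[1]=19 > arr[7]=14
(3, 4): arr[3]=13 > arr[4]=11
(3, 5): arr[3]=13 > arr[5]=8
(4, 5): arr[4]=11 > arr[5]=8

Total inversions: 14

The array has 14 inversion(s): (0,2), (0,3), (0,4), (0,5), (0,6), (1,2), (1,3), (1,4), (1,5), (1,6), (1,7), (3,4), (3,5), (4,5). Each pair (i,j) satisfies i < j and arr[i] > arr[j].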